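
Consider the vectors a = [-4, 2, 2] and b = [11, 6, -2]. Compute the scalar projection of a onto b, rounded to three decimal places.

-2.837

a · b = (-4)·11 + 2·6 + 2·(-2) = -44 + 12 - 4 = -36
|b| = √(121 + 36 + 4) = √161 ≈ 12.6886
comp_b a = -36 / √161 ≈ -2.837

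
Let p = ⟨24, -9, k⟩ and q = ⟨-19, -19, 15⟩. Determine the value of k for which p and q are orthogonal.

p · q = 24·(-19) + (-9)·(-19) + k·15 = -285 + 15k
Set equal to 0: 15k = 285, so k = 19.

19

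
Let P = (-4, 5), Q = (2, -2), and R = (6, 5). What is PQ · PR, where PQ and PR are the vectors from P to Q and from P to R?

60

PQ = Q − P = (6, -7)
PR = R − P = (10, 0)
PQ · PR = 6·10 + (-7)·0 = 60 + 0 = 60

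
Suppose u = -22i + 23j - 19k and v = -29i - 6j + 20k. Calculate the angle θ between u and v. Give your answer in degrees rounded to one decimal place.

u · v = (-22)·(-29) + 23·(-6) + (-19)·20 = 638 - 138 - 380 = 120
|u|² = 484 + 529 + 361 = 1374,  |u| = √1374 ≈ 37.067506
|v|² = 841 + 36 + 400 = 1277,  |v| = √1277 ≈ 35.735137
cos θ = 120 / (37.067506 · 35.735137) ≈ 0.09059
θ = arccos(0.09059) ≈ 84.8°

84.8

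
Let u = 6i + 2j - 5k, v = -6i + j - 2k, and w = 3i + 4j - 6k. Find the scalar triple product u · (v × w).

63

v × w:
i: 1·(-6) - (-2)·4 = -6 - (-8) = 2
j: (-2)·3 - (-6)·(-6) = -6 - 36 = -42
k: (-6)·4 - 1·3 = -24 - 3 = -27
v × w = (2, -42, -27)
u · (v × w) = 6·2 + 2·(-42) + (-5)·(-27) = 12 - 84 + 135 = 63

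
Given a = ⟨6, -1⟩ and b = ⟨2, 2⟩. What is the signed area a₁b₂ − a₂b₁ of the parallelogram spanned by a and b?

14

6·2 - (-1)·2 = 12 - (-2) = 14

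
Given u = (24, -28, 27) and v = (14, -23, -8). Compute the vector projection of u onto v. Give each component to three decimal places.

u · v = 24·14 + (-28)·(-23) + 27·(-8) = 336 + 644 - 216 = 764
|v|² = 196 + 529 + 64 = 789
proj_v u = (764/789) · (14, -23, -8) ≈ (13.556, -22.271, -7.747)

(13.556, -22.271, -7.747)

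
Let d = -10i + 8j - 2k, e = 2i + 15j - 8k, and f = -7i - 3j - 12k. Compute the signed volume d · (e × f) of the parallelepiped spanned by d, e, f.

e × f:
i: 15·(-12) - (-8)·(-3) = -180 - 24 = -204
j: (-8)·(-7) - 2·(-12) = 56 - (-24) = 80
k: 2·(-3) - 15·(-7) = -6 - (-105) = 99
e × f = (-204, 80, 99)
d · (e × f) = (-10)·(-204) + 8·80 + (-2)·99 = 2040 + 640 - 198 = 2482

2482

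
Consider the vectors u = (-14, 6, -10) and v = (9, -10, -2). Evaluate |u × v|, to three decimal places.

184.022

i: 6·(-2) - (-10)·(-10) = -12 - 100 = -112
j: (-10)·9 - (-14)·(-2) = -90 - 28 = -118
k: (-14)·(-10) - 6·9 = 140 - 54 = 86
u × v = (-112, -118, 86)
|u × v| = √((-112)² + (-118)² + 86²) = √33864 ≈ 184.0217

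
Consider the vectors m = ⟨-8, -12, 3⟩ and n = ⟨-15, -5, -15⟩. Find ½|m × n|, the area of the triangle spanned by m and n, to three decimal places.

145.645

i: (-12)·(-15) - 3·(-5) = 180 - (-15) = 195
j: 3·(-15) - (-8)·(-15) = -45 - 120 = -165
k: (-8)·(-5) - (-12)·(-15) = 40 - 180 = -140
m × n = (195, -165, -140)
|m × n| = √(195² + (-165)² + (-140)²) = √84850 ≈ 291.2902
area = ½ · 291.2902 ≈ 145.645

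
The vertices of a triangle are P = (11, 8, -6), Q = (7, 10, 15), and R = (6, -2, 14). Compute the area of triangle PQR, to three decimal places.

PQ = (-4, 2, 21),  PR = (-5, -10, 20)
i: 2·20 - 21·(-10) = 40 - (-210) = 250
j: 21·(-5) - (-4)·20 = -105 - (-80) = -25
k: (-4)·(-10) - 2·(-5) = 40 - (-10) = 50
PQ × PR = (250, -25, 50)
|PQ × PR| = √65625 ≈ 256.1738
area = ½ · 256.1738 ≈ 128.087

128.087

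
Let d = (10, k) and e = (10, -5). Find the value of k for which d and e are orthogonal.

d · e = 10·10 + k·(-5) = 100 - 5k
Set equal to 0: -5k = -100, so k = 20.

20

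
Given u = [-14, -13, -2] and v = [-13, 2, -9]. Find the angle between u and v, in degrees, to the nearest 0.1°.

55.4

u · v = (-14)·(-13) + (-13)·2 + (-2)·(-9) = 182 - 26 + 18 = 174
|u|² = 196 + 169 + 4 = 369,  |u| = √369 ≈ 19.209373
|v|² = 169 + 4 + 81 = 254,  |v| = √254 ≈ 15.937377
cos θ = 174 / (19.209373 · 15.937377) ≈ 0.56835
θ = arccos(0.56835) ≈ 55.4°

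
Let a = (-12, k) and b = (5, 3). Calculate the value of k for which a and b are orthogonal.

a · b = (-12)·5 + k·3 = -60 + 3k
Set equal to 0: 3k = 60, so k = 20.

20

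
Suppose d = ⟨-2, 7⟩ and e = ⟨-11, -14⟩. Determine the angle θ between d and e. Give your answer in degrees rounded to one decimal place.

125.9

d · e = (-2)·(-11) + 7·(-14) = 22 - 98 = -76
|d|² = 4 + 49 = 53,  |d| = √53 ≈ 7.280110
|e|² = 121 + 196 = 317,  |e| = √317 ≈ 17.804494
cos θ = -76 / (7.280110 · 17.804494) ≈ -0.58634
θ = arccos(-0.58634) ≈ 125.9°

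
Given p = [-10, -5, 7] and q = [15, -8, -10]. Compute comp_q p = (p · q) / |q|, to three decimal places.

p · q = (-10)·15 + (-5)·(-8) + 7·(-10) = -150 + 40 - 70 = -180
|q| = √(225 + 64 + 100) = √389 ≈ 19.7231
comp_q p = -180 / √389 ≈ -9.126

-9.126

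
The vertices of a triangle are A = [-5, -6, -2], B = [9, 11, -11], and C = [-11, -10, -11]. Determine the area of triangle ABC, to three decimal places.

132.511

AB = (14, 17, -9),  AC = (-6, -4, -9)
i: 17·(-9) - (-9)·(-4) = -153 - 36 = -189
j: (-9)·(-6) - 14·(-9) = 54 - (-126) = 180
k: 14·(-4) - 17·(-6) = -56 - (-102) = 46
AB × AC = (-189, 180, 46)
|AB × AC| = √70237 ≈ 265.0226
area = ½ · 265.0226 ≈ 132.511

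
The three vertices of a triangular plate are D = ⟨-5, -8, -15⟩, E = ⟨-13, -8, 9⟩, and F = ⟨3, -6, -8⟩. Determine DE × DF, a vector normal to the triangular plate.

DE = (-8, 0, 24)
DF = (8, 2, 7)
i: 0·7 - 24·2 = 0 - 48 = -48
j: 24·8 - (-8)·7 = 192 - (-56) = 248
k: (-8)·2 - 0·8 = -16 - 0 = -16
DE × DF = (-48, 248, -16)

(-48, 248, -16)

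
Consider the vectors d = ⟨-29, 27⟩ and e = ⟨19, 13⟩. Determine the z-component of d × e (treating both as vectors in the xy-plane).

(-29)·13 - 27·19 = -377 - 513 = -890

-890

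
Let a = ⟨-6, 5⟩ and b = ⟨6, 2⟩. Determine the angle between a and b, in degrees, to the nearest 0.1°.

121.8

a · b = (-6)·6 + 5·2 = -36 + 10 = -26
|a|² = 36 + 25 = 61,  |a| = √61 ≈ 7.810250
|b|² = 36 + 4 = 40,  |b| = √40 ≈ 6.324555
cos θ = -26 / (7.810250 · 6.324555) ≈ -0.52635
θ = arccos(-0.52635) ≈ 121.8°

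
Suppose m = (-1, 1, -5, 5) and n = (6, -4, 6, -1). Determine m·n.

m · n = (-1)·6 + 1·(-4) + (-5)·6 + 5·(-1) = -6 - 4 - 30 - 5 = -45

-45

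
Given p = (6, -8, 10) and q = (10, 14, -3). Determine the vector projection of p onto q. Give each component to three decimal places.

p · q = 6·10 + (-8)·14 + 10·(-3) = 60 - 112 - 30 = -82
|q|² = 100 + 196 + 9 = 305
proj_q p = (-82/305) · (10, 14, -3) ≈ (-2.689, -3.764, 0.807)

(-2.689, -3.764, 0.807)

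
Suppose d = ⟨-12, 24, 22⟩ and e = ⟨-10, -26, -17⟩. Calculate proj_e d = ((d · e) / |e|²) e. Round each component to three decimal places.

d · e = (-12)·(-10) + 24·(-26) + 22·(-17) = 120 - 624 - 374 = -878
|e|² = 100 + 676 + 289 = 1065
proj_e d = (-878/1065) · (-10, -26, -17) ≈ (8.244, 21.435, 14.015)

(8.244, 21.435, 14.015)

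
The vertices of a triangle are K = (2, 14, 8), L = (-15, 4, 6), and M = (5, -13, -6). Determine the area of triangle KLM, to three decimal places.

KL = (-17, -10, -2),  KM = (3, -27, -14)
i: (-10)·(-14) - (-2)·(-27) = 140 - 54 = 86
j: (-2)·3 - (-17)·(-14) = -6 - 238 = -244
k: (-17)·(-27) - (-10)·3 = 459 - (-30) = 489
KL × KM = (86, -244, 489)
|KL × KM| = √306053 ≈ 553.2206
area = ½ · 553.2206 ≈ 276.610

276.610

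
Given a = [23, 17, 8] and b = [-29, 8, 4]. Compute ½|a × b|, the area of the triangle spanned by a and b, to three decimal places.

375.274

i: 17·4 - 8·8 = 68 - 64 = 4
j: 8·(-29) - 23·4 = -232 - 92 = -324
k: 23·8 - 17·(-29) = 184 - (-493) = 677
a × b = (4, -324, 677)
|a × b| = √(4² + (-324)² + 677²) = √563321 ≈ 750.5471
area = ½ · 750.5471 ≈ 375.274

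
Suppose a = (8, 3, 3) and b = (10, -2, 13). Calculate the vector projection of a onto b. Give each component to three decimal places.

a · b = 8·10 + 3·(-2) + 3·13 = 80 - 6 + 39 = 113
|b|² = 100 + 4 + 169 = 273
proj_b a = (113/273) · (10, -2, 13) ≈ (4.139, -0.828, 5.381)

(4.139, -0.828, 5.381)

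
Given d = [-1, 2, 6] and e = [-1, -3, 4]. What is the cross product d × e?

(26, -2, 5)

i: 2·4 - 6·(-3) = 8 - (-18) = 26
j: 6·(-1) - (-1)·4 = -6 - (-4) = -2
k: (-1)·(-3) - 2·(-1) = 3 - (-2) = 5
d × e = (26, -2, 5)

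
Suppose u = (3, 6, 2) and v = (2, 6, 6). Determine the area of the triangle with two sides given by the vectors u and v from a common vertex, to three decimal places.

14.213

i: 6·6 - 2·6 = 36 - 12 = 24
j: 2·2 - 3·6 = 4 - 18 = -14
k: 3·6 - 6·2 = 18 - 12 = 6
u × v = (24, -14, 6)
|u × v| = √(24² + (-14)² + 6²) = √808 ≈ 28.4253
area = ½ · 28.4253 ≈ 14.213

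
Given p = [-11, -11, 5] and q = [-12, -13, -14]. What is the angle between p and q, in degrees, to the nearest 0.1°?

56.2

p · q = (-11)·(-12) + (-11)·(-13) + 5·(-14) = 132 + 143 - 70 = 205
|p|² = 121 + 121 + 25 = 267,  |p| = √267 ≈ 16.340135
|q|² = 144 + 169 + 196 = 509,  |q| = √509 ≈ 22.561028
cos θ = 205 / (16.340135 · 22.561028) ≈ 0.55608
θ = arccos(0.55608) ≈ 56.2°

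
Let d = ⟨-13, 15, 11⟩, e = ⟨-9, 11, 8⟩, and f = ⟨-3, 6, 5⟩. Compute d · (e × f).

-7

e × f:
i: 11·5 - 8·6 = 55 - 48 = 7
j: 8·(-3) - (-9)·5 = -24 - (-45) = 21
k: (-9)·6 - 11·(-3) = -54 - (-33) = -21
e × f = (7, 21, -21)
d · (e × f) = (-13)·7 + 15·21 + 11·(-21) = -91 + 315 - 231 = -7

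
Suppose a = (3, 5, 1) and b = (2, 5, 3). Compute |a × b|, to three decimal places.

13.191

i: 5·3 - 1·5 = 15 - 5 = 10
j: 1·2 - 3·3 = 2 - 9 = -7
k: 3·5 - 5·2 = 15 - 10 = 5
a × b = (10, -7, 5)
|a × b| = √(10² + (-7)² + 5²) = √174 ≈ 13.1909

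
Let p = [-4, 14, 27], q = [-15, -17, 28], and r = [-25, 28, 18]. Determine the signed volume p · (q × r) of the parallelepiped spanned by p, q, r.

-24475

q × r:
i: (-17)·18 - 28·28 = -306 - 784 = -1090
j: 28·(-25) - (-15)·18 = -700 - (-270) = -430
k: (-15)·28 - (-17)·(-25) = -420 - 425 = -845
q × r = (-1090, -430, -845)
p · (q × r) = (-4)·(-1090) + 14·(-430) + 27·(-845) = 4360 - 6020 - 22815 = -24475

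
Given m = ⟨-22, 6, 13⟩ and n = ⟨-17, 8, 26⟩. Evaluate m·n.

m · n = (-22)·(-17) + 6·8 + 13·26 = 374 + 48 + 338 = 760

760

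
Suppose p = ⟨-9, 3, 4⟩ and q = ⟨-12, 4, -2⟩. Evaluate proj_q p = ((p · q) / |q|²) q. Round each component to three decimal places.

p · q = (-9)·(-12) + 3·4 + 4·(-2) = 108 + 12 - 8 = 112
|q|² = 144 + 16 + 4 = 164
proj_q p = (112/164) · (-12, 4, -2) ≈ (-8.195, 2.732, -1.366)

(-8.195, 2.732, -1.366)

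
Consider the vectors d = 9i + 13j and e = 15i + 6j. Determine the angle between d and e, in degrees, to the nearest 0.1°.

d · e = 9·15 + 13·6 = 135 + 78 = 213
|d|² = 81 + 169 = 250,  |d| = √250 ≈ 15.811388
|e|² = 225 + 36 = 261,  |e| = √261 ≈ 16.155494
cos θ = 213 / (15.811388 · 16.155494) ≈ 0.83385
θ = arccos(0.83385) ≈ 33.5°

33.5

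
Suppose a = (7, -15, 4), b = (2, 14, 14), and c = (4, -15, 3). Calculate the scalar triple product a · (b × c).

b × c:
i: 14·3 - 14·(-15) = 42 - (-210) = 252
j: 14·4 - 2·3 = 56 - 6 = 50
k: 2·(-15) - 14·4 = -30 - 56 = -86
b × c = (252, 50, -86)
a · (b × c) = 7·252 + (-15)·50 + 4·(-86) = 1764 - 750 - 344 = 670

670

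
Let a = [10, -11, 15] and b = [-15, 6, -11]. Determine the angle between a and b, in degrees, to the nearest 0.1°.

a · b = 10·(-15) + (-11)·6 + 15·(-11) = -150 - 66 - 165 = -381
|a|² = 100 + 121 + 225 = 446,  |a| = √446 ≈ 21.118712
|b|² = 225 + 36 + 121 = 382,  |b| = √382 ≈ 19.544820
cos θ = -381 / (21.118712 · 19.544820) ≈ -0.92305
θ = arccos(-0.92305) ≈ 157.4°

157.4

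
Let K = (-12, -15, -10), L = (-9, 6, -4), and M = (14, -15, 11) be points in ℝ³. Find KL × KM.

(441, 93, -546)

KL = (3, 21, 6)
KM = (26, 0, 21)
i: 21·21 - 6·0 = 441 - 0 = 441
j: 6·26 - 3·21 = 156 - 63 = 93
k: 3·0 - 21·26 = 0 - 546 = -546
KL × KM = (441, 93, -546)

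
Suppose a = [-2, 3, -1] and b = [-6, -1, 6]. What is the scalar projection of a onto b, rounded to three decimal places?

a · b = (-2)·(-6) + 3·(-1) + (-1)·6 = 12 - 3 - 6 = 3
|b| = √(36 + 1 + 36) = √73 ≈ 8.5440
comp_b a = 3 / √73 ≈ 0.351

0.351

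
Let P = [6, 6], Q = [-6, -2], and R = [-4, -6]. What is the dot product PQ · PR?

216

PQ = Q − P = (-12, -8)
PR = R − P = (-10, -12)
PQ · PR = (-12)·(-10) + (-8)·(-12) = 120 + 96 = 216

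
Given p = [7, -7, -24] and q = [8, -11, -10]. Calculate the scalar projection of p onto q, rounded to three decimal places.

22.095

p · q = 7·8 + (-7)·(-11) + (-24)·(-10) = 56 + 77 + 240 = 373
|q| = √(64 + 121 + 100) = √285 ≈ 16.8819
comp_q p = 373 / √285 ≈ 22.095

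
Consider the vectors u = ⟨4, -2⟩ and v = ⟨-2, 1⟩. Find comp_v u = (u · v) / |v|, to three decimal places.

-4.472

u · v = 4·(-2) + (-2)·1 = -8 - 2 = -10
|v| = √(4 + 1) = √5 ≈ 2.2361
comp_v u = -10 / √5 ≈ -4.472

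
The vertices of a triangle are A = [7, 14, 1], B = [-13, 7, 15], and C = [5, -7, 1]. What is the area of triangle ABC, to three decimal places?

AB = (-20, -7, 14),  AC = (-2, -21, 0)
i: (-7)·0 - 14·(-21) = 0 - (-294) = 294
j: 14·(-2) - (-20)·0 = -28 - 0 = -28
k: (-20)·(-21) - (-7)·(-2) = 420 - 14 = 406
AB × AC = (294, -28, 406)
|AB × AC| = √252056 ≈ 502.0518
area = ½ · 502.0518 ≈ 251.026

251.026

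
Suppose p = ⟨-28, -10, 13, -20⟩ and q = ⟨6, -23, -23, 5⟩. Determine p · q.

-337

p · q = (-28)·6 + (-10)·(-23) + 13·(-23) + (-20)·5 = -168 + 230 - 299 - 100 = -337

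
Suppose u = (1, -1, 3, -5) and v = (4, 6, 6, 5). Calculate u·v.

u · v = 1·4 + (-1)·6 + 3·6 + (-5)·5 = 4 - 6 + 18 - 25 = -9

-9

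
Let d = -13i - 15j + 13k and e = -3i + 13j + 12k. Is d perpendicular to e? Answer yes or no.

yes

d · e = (-13)·(-3) + (-15)·13 + 13·12 = 39 - 195 + 156 = 0
Zero, so the vectors are orthogonal.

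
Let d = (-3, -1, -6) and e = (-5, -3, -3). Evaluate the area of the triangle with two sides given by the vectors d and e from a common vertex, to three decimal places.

13.058

i: (-1)·(-3) - (-6)·(-3) = 3 - 18 = -15
j: (-6)·(-5) - (-3)·(-3) = 30 - 9 = 21
k: (-3)·(-3) - (-1)·(-5) = 9 - 5 = 4
d × e = (-15, 21, 4)
|d × e| = √((-15)² + 21² + 4²) = √682 ≈ 26.1151
area = ½ · 26.1151 ≈ 13.058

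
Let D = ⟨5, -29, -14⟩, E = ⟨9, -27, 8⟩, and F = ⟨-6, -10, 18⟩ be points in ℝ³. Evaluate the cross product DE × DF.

DE = (4, 2, 22)
DF = (-11, 19, 32)
i: 2·32 - 22·19 = 64 - 418 = -354
j: 22·(-11) - 4·32 = -242 - 128 = -370
k: 4·19 - 2·(-11) = 76 - (-22) = 98
DE × DF = (-354, -370, 98)

(-354, -370, 98)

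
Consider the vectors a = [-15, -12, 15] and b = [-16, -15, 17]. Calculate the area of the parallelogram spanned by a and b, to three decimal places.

41.893

i: (-12)·17 - 15·(-15) = -204 - (-225) = 21
j: 15·(-16) - (-15)·17 = -240 - (-255) = 15
k: (-15)·(-15) - (-12)·(-16) = 225 - 192 = 33
a × b = (21, 15, 33)
|a × b| = √(21² + 15² + 33²) = √1755 ≈ 41.8927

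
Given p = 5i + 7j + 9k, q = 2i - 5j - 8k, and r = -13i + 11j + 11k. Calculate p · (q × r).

q × r:
i: (-5)·11 - (-8)·11 = -55 - (-88) = 33
j: (-8)·(-13) - 2·11 = 104 - 22 = 82
k: 2·11 - (-5)·(-13) = 22 - 65 = -43
q × r = (33, 82, -43)
p · (q × r) = 5·33 + 7·82 + 9·(-43) = 165 + 574 - 387 = 352

352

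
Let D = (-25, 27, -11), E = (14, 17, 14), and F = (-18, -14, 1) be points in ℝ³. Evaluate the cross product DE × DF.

DE = (39, -10, 25)
DF = (7, -41, 12)
i: (-10)·12 - 25·(-41) = -120 - (-1025) = 905
j: 25·7 - 39·12 = 175 - 468 = -293
k: 39·(-41) - (-10)·7 = -1599 - (-70) = -1529
DE × DF = (905, -293, -1529)

(905, -293, -1529)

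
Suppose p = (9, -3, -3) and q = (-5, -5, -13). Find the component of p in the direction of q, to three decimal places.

0.608

p · q = 9·(-5) + (-3)·(-5) + (-3)·(-13) = -45 + 15 + 39 = 9
|q| = √(25 + 25 + 169) = √219 ≈ 14.7986
comp_q p = 9 / √219 ≈ 0.608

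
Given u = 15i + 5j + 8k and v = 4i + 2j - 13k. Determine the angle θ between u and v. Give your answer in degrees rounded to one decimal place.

u · v = 15·4 + 5·2 + 8·(-13) = 60 + 10 - 104 = -34
|u|² = 225 + 25 + 64 = 314,  |u| = √314 ≈ 17.720045
|v|² = 16 + 4 + 169 = 189,  |v| = √189 ≈ 13.747727
cos θ = -34 / (17.720045 · 13.747727) ≈ -0.13957
θ = arccos(-0.13957) ≈ 98.0°

98.0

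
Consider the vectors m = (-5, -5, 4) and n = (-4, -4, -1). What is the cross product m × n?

i: (-5)·(-1) - 4·(-4) = 5 - (-16) = 21
j: 4·(-4) - (-5)·(-1) = -16 - 5 = -21
k: (-5)·(-4) - (-5)·(-4) = 20 - 20 = 0
m × n = (21, -21, 0)

(21, -21, 0)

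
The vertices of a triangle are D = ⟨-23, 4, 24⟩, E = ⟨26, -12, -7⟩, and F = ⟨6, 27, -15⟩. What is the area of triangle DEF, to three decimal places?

DE = (49, -16, -31),  DF = (29, 23, -39)
i: (-16)·(-39) - (-31)·23 = 624 - (-713) = 1337
j: (-31)·29 - 49·(-39) = -899 - (-1911) = 1012
k: 49·23 - (-16)·29 = 1127 - (-464) = 1591
DE × DF = (1337, 1012, 1591)
|DE × DF| = √5342994 ≈ 2311.4917
area = ½ · 2311.4917 ≈ 1155.746

1155.746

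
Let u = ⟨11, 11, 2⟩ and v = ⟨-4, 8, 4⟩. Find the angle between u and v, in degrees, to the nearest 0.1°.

u · v = 11·(-4) + 11·8 + 2·4 = -44 + 88 + 8 = 52
|u|² = 121 + 121 + 4 = 246,  |u| = √246 ≈ 15.684387
|v|² = 16 + 64 + 16 = 96,  |v| = √96 ≈ 9.797959
cos θ = 52 / (15.684387 · 9.797959) ≈ 0.33838
θ = arccos(0.33838) ≈ 70.2°

70.2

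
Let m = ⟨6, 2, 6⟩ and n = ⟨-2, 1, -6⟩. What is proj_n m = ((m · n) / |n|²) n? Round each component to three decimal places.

m · n = 6·(-2) + 2·1 + 6·(-6) = -12 + 2 - 36 = -46
|n|² = 4 + 1 + 36 = 41
proj_n m = (-46/41) · (-2, 1, -6) ≈ (2.244, -1.122, 6.732)

(2.244, -1.122, 6.732)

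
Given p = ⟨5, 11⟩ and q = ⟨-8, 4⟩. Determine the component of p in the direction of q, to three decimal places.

0.447

p · q = 5·(-8) + 11·4 = -40 + 44 = 4
|q| = √(64 + 16) = √80 ≈ 8.9443
comp_q p = 4 / √80 ≈ 0.447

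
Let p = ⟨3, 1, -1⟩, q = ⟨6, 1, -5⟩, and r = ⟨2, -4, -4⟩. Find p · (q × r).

q × r:
i: 1·(-4) - (-5)·(-4) = -4 - 20 = -24
j: (-5)·2 - 6·(-4) = -10 - (-24) = 14
k: 6·(-4) - 1·2 = -24 - 2 = -26
q × r = (-24, 14, -26)
p · (q × r) = 3·(-24) + 1·14 + (-1)·(-26) = -72 + 14 + 26 = -32

-32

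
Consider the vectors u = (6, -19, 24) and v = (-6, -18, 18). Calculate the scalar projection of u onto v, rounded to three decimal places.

28.218

u · v = 6·(-6) + (-19)·(-18) + 24·18 = -36 + 342 + 432 = 738
|v| = √(36 + 324 + 324) = √684 ≈ 26.1534
comp_v u = 738 / √684 ≈ 28.218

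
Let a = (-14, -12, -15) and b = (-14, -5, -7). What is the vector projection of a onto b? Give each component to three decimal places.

(-18.719, -6.685, -9.359)

a · b = (-14)·(-14) + (-12)·(-5) + (-15)·(-7) = 196 + 60 + 105 = 361
|b|² = 196 + 25 + 49 = 270
proj_b a = (361/270) · (-14, -5, -7) ≈ (-18.719, -6.685, -9.359)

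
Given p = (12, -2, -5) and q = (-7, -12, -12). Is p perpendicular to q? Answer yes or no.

yes

p · q = 12·(-7) + (-2)·(-12) + (-5)·(-12) = -84 + 24 + 60 = 0
Zero, so the vectors are orthogonal.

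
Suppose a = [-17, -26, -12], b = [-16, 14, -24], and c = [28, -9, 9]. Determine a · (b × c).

b × c:
i: 14·9 - (-24)·(-9) = 126 - 216 = -90
j: (-24)·28 - (-16)·9 = -672 - (-144) = -528
k: (-16)·(-9) - 14·28 = 144 - 392 = -248
b × c = (-90, -528, -248)
a · (b × c) = (-17)·(-90) + (-26)·(-528) + (-12)·(-248) = 1530 + 13728 + 2976 = 18234

18234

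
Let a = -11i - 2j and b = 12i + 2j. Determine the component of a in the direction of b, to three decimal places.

a · b = (-11)·12 + (-2)·2 = -132 - 4 = -136
|b| = √(144 + 4) = √148 ≈ 12.1655
comp_b a = -136 / √148 ≈ -11.179

-11.179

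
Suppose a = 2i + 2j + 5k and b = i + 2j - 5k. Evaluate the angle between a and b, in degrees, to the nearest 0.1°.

a · b = 2·1 + 2·2 + 5·(-5) = 2 + 4 - 25 = -19
|a|² = 4 + 4 + 25 = 33,  |a| = √33 ≈ 5.744563
|b|² = 1 + 4 + 25 = 30,  |b| = √30 ≈ 5.477226
cos θ = -19 / (5.744563 · 5.477226) ≈ -0.60386
θ = arccos(-0.60386) ≈ 127.1°

127.1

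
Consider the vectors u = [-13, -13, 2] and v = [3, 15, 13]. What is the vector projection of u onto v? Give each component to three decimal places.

u · v = (-13)·3 + (-13)·15 + 2·13 = -39 - 195 + 26 = -208
|v|² = 9 + 225 + 169 = 403
proj_v u = (-208/403) · (3, 15, 13) ≈ (-1.548, -7.742, -6.710)

(-1.548, -7.742, -6.710)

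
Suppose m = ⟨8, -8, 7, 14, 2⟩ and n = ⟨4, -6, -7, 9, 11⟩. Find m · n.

m · n = 8·4 + (-8)·(-6) + 7·(-7) + 14·9 + 2·11 = 32 + 48 - 49 + 126 + 22 = 179

179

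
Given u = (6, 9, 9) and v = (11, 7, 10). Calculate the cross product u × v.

(27, 39, -57)

i: 9·10 - 9·7 = 90 - 63 = 27
j: 9·11 - 6·10 = 99 - 60 = 39
k: 6·7 - 9·11 = 42 - 99 = -57
u × v = (27, 39, -57)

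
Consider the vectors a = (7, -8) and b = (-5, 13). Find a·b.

-139

a · b = 7·(-5) + (-8)·13 = -35 - 104 = -139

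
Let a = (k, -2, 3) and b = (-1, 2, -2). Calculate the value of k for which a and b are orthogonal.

a · b = k·(-1) + (-2)·2 + 3·(-2) = -10 - 1k
Set equal to 0: -1k = 10, so k = -10.

-10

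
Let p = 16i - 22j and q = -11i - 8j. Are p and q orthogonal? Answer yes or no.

yes

p · q = 16·(-11) + (-22)·(-8) = -176 + 176 = 0
Zero, so the vectors are orthogonal.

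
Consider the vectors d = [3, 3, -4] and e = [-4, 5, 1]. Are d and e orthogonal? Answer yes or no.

d · e = 3·(-4) + 3·5 + (-4)·1 = -12 + 15 - 4 = -1
Nonzero, so the vectors are not orthogonal.

no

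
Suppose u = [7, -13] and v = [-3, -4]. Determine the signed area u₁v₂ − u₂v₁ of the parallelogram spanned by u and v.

7·(-4) - (-13)·(-3) = -28 - 39 = -67

-67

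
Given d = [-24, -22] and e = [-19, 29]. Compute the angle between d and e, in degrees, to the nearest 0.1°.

d · e = (-24)·(-19) + (-22)·29 = 456 - 638 = -182
|d|² = 576 + 484 = 1060,  |d| = √1060 ≈ 32.557641
|e|² = 361 + 841 = 1202,  |e| = √1202 ≈ 34.669872
cos θ = -182 / (32.557641 · 34.669872) ≈ -0.16124
θ = arccos(-0.16124) ≈ 99.3°

99.3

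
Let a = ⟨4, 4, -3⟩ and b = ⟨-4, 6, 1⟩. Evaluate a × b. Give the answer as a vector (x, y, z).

i: 4·1 - (-3)·6 = 4 - (-18) = 22
j: (-3)·(-4) - 4·1 = 12 - 4 = 8
k: 4·6 - 4·(-4) = 24 - (-16) = 40
a × b = (22, 8, 40)

(22, 8, 40)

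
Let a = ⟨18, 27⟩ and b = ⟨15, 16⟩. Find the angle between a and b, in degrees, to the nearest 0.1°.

9.5

a · b = 18·15 + 27·16 = 270 + 432 = 702
|a|² = 324 + 729 = 1053,  |a| = √1053 ≈ 32.449961
|b|² = 225 + 256 = 481,  |b| = √481 ≈ 21.931712
cos θ = 702 / (32.449961 · 21.931712) ≈ 0.98639
θ = arccos(0.98639) ≈ 9.5°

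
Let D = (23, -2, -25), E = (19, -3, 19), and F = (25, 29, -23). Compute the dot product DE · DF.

DE = E − D = (-4, -1, 44)
DF = F − D = (2, 31, 2)
DE · DF = (-4)·2 + (-1)·31 + 44·2 = -8 - 31 + 88 = 49

49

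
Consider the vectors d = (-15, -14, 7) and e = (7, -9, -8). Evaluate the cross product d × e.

(175, -71, 233)

i: (-14)·(-8) - 7·(-9) = 112 - (-63) = 175
j: 7·7 - (-15)·(-8) = 49 - 120 = -71
k: (-15)·(-9) - (-14)·7 = 135 - (-98) = 233
d × e = (175, -71, 233)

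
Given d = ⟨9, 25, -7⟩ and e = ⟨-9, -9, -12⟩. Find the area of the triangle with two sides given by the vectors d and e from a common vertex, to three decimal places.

213.158

i: 25·(-12) - (-7)·(-9) = -300 - 63 = -363
j: (-7)·(-9) - 9·(-12) = 63 - (-108) = 171
k: 9·(-9) - 25·(-9) = -81 - (-225) = 144
d × e = (-363, 171, 144)
|d × e| = √((-363)² + 171² + 144²) = √181746 ≈ 426.3168
area = ½ · 426.3168 ≈ 213.158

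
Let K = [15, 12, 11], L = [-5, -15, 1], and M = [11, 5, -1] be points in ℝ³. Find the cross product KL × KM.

KL = (-20, -27, -10)
KM = (-4, -7, -12)
i: (-27)·(-12) - (-10)·(-7) = 324 - 70 = 254
j: (-10)·(-4) - (-20)·(-12) = 40 - 240 = -200
k: (-20)·(-7) - (-27)·(-4) = 140 - 108 = 32
KL × KM = (254, -200, 32)

(254, -200, 32)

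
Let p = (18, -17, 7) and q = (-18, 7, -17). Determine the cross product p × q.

i: (-17)·(-17) - 7·7 = 289 - 49 = 240
j: 7·(-18) - 18·(-17) = -126 - (-306) = 180
k: 18·7 - (-17)·(-18) = 126 - 306 = -180
p × q = (240, 180, -180)

(240, 180, -180)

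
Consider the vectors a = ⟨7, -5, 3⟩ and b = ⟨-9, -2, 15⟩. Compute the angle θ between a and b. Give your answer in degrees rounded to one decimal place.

92.9

a · b = 7·(-9) + (-5)·(-2) + 3·15 = -63 + 10 + 45 = -8
|a|² = 49 + 25 + 9 = 83,  |a| = √83 ≈ 9.110434
|b|² = 81 + 4 + 225 = 310,  |b| = √310 ≈ 17.606817
cos θ = -8 / (9.110434 · 17.606817) ≈ -0.04987
θ = arccos(-0.04987) ≈ 92.9°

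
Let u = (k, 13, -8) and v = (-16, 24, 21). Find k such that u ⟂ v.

9

u · v = k·(-16) + 13·24 + (-8)·21 = 144 - 16k
Set equal to 0: -16k = -144, so k = 9.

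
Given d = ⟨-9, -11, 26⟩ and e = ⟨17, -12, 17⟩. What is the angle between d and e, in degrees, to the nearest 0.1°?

58.1

d · e = (-9)·17 + (-11)·(-12) + 26·17 = -153 + 132 + 442 = 421
|d|² = 81 + 121 + 676 = 878,  |d| = √878 ≈ 29.631065
|e|² = 289 + 144 + 289 = 722,  |e| = √722 ≈ 26.870058
cos θ = 421 / (29.631065 · 26.870058) ≈ 0.52877
θ = arccos(0.52877) ≈ 58.1°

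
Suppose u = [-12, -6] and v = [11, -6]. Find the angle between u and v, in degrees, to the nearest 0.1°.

124.8

u · v = (-12)·11 + (-6)·(-6) = -132 + 36 = -96
|u|² = 144 + 36 = 180,  |u| = √180 ≈ 13.416408
|v|² = 121 + 36 = 157,  |v| = √157 ≈ 12.529964
cos θ = -96 / (13.416408 · 12.529964) ≈ -0.57106
θ = arccos(-0.57106) ≈ 124.8°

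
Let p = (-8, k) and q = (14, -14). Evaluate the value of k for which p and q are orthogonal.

-8

p · q = (-8)·14 + k·(-14) = -112 - 14k
Set equal to 0: -14k = 112, so k = -8.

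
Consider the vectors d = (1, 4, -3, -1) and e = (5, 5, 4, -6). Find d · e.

19

d · e = 1·5 + 4·5 + (-3)·4 + (-1)·(-6) = 5 + 20 - 12 + 6 = 19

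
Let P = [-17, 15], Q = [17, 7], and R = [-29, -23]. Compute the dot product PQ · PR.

-104

PQ = Q − P = (34, -8)
PR = R − P = (-12, -38)
PQ · PR = 34·(-12) + (-8)·(-38) = -408 + 304 = -104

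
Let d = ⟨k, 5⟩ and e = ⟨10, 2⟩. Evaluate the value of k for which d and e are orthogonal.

-1

d · e = k·10 + 5·2 = 10 + 10k
Set equal to 0: 10k = -10, so k = -1.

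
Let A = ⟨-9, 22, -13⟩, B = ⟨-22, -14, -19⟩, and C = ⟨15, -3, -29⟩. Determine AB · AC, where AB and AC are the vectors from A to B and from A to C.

AB = B − A = (-13, -36, -6)
AC = C − A = (24, -25, -16)
AB · AC = (-13)·24 + (-36)·(-25) + (-6)·(-16) = -312 + 900 + 96 = 684

684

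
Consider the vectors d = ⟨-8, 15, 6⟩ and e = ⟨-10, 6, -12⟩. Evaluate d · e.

d · e = (-8)·(-10) + 15·6 + 6·(-12) = 80 + 90 - 72 = 98

98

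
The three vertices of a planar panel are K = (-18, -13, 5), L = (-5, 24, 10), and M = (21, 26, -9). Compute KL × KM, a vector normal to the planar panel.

KL = (13, 37, 5)
KM = (39, 39, -14)
i: 37·(-14) - 5·39 = -518 - 195 = -713
j: 5·39 - 13·(-14) = 195 - (-182) = 377
k: 13·39 - 37·39 = 507 - 1443 = -936
KL × KM = (-713, 377, -936)

(-713, 377, -936)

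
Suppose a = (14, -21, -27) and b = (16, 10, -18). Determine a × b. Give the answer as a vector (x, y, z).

(648, -180, 476)

i: (-21)·(-18) - (-27)·10 = 378 - (-270) = 648
j: (-27)·16 - 14·(-18) = -432 - (-252) = -180
k: 14·10 - (-21)·16 = 140 - (-336) = 476
a × b = (648, -180, 476)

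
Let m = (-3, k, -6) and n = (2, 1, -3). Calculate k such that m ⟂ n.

-12

m · n = (-3)·2 + k·1 + (-6)·(-3) = 12 + 1k
Set equal to 0: 1k = -12, so k = -12.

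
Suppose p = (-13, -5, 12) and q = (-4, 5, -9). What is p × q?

i: (-5)·(-9) - 12·5 = 45 - 60 = -15
j: 12·(-4) - (-13)·(-9) = -48 - 117 = -165
k: (-13)·5 - (-5)·(-4) = -65 - 20 = -85
p × q = (-15, -165, -85)

(-15, -165, -85)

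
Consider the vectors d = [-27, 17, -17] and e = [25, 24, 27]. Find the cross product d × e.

i: 17·27 - (-17)·24 = 459 - (-408) = 867
j: (-17)·25 - (-27)·27 = -425 - (-729) = 304
k: (-27)·24 - 17·25 = -648 - 425 = -1073
d × e = (867, 304, -1073)

(867, 304, -1073)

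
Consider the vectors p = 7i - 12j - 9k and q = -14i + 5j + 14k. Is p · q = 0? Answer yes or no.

no

p · q = 7·(-14) + (-12)·5 + (-9)·14 = -98 - 60 - 126 = -284
Nonzero, so the vectors are not orthogonal.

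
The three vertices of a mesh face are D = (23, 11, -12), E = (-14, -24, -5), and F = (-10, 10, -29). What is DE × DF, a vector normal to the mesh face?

(602, -860, -1118)

DE = (-37, -35, 7)
DF = (-33, -1, -17)
i: (-35)·(-17) - 7·(-1) = 595 - (-7) = 602
j: 7·(-33) - (-37)·(-17) = -231 - 629 = -860
k: (-37)·(-1) - (-35)·(-33) = 37 - 1155 = -1118
DE × DF = (602, -860, -1118)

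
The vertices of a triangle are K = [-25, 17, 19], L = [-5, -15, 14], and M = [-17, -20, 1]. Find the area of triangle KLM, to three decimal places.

349.835

KL = (20, -32, -5),  KM = (8, -37, -18)
i: (-32)·(-18) - (-5)·(-37) = 576 - 185 = 391
j: (-5)·8 - 20·(-18) = -40 - (-360) = 320
k: 20·(-37) - (-32)·8 = -740 - (-256) = -484
KL × KM = (391, 320, -484)
|KL × KM| = √489537 ≈ 699.6692
area = ½ · 699.6692 ≈ 349.835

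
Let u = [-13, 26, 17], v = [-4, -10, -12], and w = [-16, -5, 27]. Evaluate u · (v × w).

9710

v × w:
i: (-10)·27 - (-12)·(-5) = -270 - 60 = -330
j: (-12)·(-16) - (-4)·27 = 192 - (-108) = 300
k: (-4)·(-5) - (-10)·(-16) = 20 - 160 = -140
v × w = (-330, 300, -140)
u · (v × w) = (-13)·(-330) + 26·300 + 17·(-140) = 4290 + 7800 - 2380 = 9710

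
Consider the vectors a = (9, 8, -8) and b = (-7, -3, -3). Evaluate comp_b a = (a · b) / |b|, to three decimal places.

a · b = 9·(-7) + 8·(-3) + (-8)·(-3) = -63 - 24 + 24 = -63
|b| = √(49 + 9 + 9) = √67 ≈ 8.1854
comp_b a = -63 / √67 ≈ -7.697

-7.697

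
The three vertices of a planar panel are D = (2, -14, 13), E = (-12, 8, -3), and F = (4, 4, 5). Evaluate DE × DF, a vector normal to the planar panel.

(112, -144, -296)

DE = (-14, 22, -16)
DF = (2, 18, -8)
i: 22·(-8) - (-16)·18 = -176 - (-288) = 112
j: (-16)·2 - (-14)·(-8) = -32 - 112 = -144
k: (-14)·18 - 22·2 = -252 - 44 = -296
DE × DF = (112, -144, -296)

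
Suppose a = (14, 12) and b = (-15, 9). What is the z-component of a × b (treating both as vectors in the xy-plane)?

14·9 - 12·(-15) = 126 - (-180) = 306

306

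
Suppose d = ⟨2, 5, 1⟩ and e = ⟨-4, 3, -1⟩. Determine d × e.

i: 5·(-1) - 1·3 = -5 - 3 = -8
j: 1·(-4) - 2·(-1) = -4 - (-2) = -2
k: 2·3 - 5·(-4) = 6 - (-20) = 26
d × e = (-8, -2, 26)

(-8, -2, 26)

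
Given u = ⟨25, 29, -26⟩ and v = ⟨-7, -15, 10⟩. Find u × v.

(-100, -68, -172)

i: 29·10 - (-26)·(-15) = 290 - 390 = -100
j: (-26)·(-7) - 25·10 = 182 - 250 = -68
k: 25·(-15) - 29·(-7) = -375 - (-203) = -172
u × v = (-100, -68, -172)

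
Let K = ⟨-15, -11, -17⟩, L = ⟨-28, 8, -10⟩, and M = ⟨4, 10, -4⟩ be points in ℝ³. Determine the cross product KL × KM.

(100, 302, -634)

KL = (-13, 19, 7)
KM = (19, 21, 13)
i: 19·13 - 7·21 = 247 - 147 = 100
j: 7·19 - (-13)·13 = 133 - (-169) = 302
k: (-13)·21 - 19·19 = -273 - 361 = -634
KL × KM = (100, 302, -634)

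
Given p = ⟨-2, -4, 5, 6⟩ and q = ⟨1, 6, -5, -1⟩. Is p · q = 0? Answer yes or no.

no

p · q = (-2)·1 + (-4)·6 + 5·(-5) + 6·(-1) = -2 - 24 - 25 - 6 = -57
Nonzero, so the vectors are not orthogonal.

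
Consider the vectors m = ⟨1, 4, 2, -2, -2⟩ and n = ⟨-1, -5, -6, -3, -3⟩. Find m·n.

m · n = 1·(-1) + 4·(-5) + 2·(-6) + (-2)·(-3) + (-2)·(-3) = -1 - 20 - 12 + 6 + 6 = -21

-21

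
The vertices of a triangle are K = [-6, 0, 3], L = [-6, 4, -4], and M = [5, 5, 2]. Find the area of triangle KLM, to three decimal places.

46.973

KL = (0, 4, -7),  KM = (11, 5, -1)
i: 4·(-1) - (-7)·5 = -4 - (-35) = 31
j: (-7)·11 - 0·(-1) = -77 - 0 = -77
k: 0·5 - 4·11 = 0 - 44 = -44
KL × KM = (31, -77, -44)
|KL × KM| = √8826 ≈ 93.9468
area = ½ · 93.9468 ≈ 46.973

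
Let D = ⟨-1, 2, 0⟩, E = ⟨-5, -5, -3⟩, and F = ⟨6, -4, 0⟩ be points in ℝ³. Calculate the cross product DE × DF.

DE = (-4, -7, -3)
DF = (7, -6, 0)
i: (-7)·0 - (-3)·(-6) = 0 - 18 = -18
j: (-3)·7 - (-4)·0 = -21 - 0 = -21
k: (-4)·(-6) - (-7)·7 = 24 - (-49) = 73
DE × DF = (-18, -21, 73)

(-18, -21, 73)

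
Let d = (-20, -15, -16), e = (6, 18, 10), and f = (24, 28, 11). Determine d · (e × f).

e × f:
i: 18·11 - 10·28 = 198 - 280 = -82
j: 10·24 - 6·11 = 240 - 66 = 174
k: 6·28 - 18·24 = 168 - 432 = -264
e × f = (-82, 174, -264)
d · (e × f) = (-20)·(-82) + (-15)·174 + (-16)·(-264) = 1640 - 2610 + 4224 = 3254

3254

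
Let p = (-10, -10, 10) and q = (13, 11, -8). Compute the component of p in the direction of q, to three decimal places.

-17.008

p · q = (-10)·13 + (-10)·11 + 10·(-8) = -130 - 110 - 80 = -320
|q| = √(169 + 121 + 64) = √354 ≈ 18.8149
comp_q p = -320 / √354 ≈ -17.008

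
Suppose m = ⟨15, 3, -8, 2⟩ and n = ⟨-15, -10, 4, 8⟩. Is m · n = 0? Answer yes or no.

m · n = 15·(-15) + 3·(-10) + (-8)·4 + 2·8 = -225 - 30 - 32 + 16 = -271
Nonzero, so the vectors are not orthogonal.

no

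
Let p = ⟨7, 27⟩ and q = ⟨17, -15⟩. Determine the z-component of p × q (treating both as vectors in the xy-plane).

7·(-15) - 27·17 = -105 - 459 = -564

-564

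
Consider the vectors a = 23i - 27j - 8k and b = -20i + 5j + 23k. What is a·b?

-779

a · b = 23·(-20) + (-27)·5 + (-8)·23 = -460 - 135 - 184 = -779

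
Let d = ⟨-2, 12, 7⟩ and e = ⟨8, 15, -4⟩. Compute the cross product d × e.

i: 12·(-4) - 7·15 = -48 - 105 = -153
j: 7·8 - (-2)·(-4) = 56 - 8 = 48
k: (-2)·15 - 12·8 = -30 - 96 = -126
d × e = (-153, 48, -126)

(-153, 48, -126)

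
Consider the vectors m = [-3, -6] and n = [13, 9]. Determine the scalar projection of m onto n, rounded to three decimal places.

m · n = (-3)·13 + (-6)·9 = -39 - 54 = -93
|n| = √(169 + 81) = √250 ≈ 15.8114
comp_n m = -93 / √250 ≈ -5.882

-5.882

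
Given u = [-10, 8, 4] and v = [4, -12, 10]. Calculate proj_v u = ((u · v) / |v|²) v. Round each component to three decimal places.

u · v = (-10)·4 + 8·(-12) + 4·10 = -40 - 96 + 40 = -96
|v|² = 16 + 144 + 100 = 260
proj_v u = (-96/260) · (4, -12, 10) ≈ (-1.477, 4.431, -3.692)

(-1.477, 4.431, -3.692)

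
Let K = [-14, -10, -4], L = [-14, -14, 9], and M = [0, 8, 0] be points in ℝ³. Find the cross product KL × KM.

(-250, 182, 56)

KL = (0, -4, 13)
KM = (14, 18, 4)
i: (-4)·4 - 13·18 = -16 - 234 = -250
j: 13·14 - 0·4 = 182 - 0 = 182
k: 0·18 - (-4)·14 = 0 - (-56) = 56
KL × KM = (-250, 182, 56)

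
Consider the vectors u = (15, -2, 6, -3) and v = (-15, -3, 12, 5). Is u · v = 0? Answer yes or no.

no

u · v = 15·(-15) + (-2)·(-3) + 6·12 + (-3)·5 = -225 + 6 + 72 - 15 = -162
Nonzero, so the vectors are not orthogonal.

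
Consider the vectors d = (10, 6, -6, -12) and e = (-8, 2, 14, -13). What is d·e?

4

d · e = 10·(-8) + 6·2 + (-6)·14 + (-12)·(-13) = -80 + 12 - 84 + 156 = 4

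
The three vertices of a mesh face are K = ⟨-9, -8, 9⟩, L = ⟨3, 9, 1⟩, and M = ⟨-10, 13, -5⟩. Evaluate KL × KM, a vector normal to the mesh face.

(-70, 176, 269)

KL = (12, 17, -8)
KM = (-1, 21, -14)
i: 17·(-14) - (-8)·21 = -238 - (-168) = -70
j: (-8)·(-1) - 12·(-14) = 8 - (-168) = 176
k: 12·21 - 17·(-1) = 252 - (-17) = 269
KL × KM = (-70, 176, 269)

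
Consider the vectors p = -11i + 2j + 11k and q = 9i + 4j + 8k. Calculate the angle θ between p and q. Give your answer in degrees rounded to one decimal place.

p · q = (-11)·9 + 2·4 + 11·8 = -99 + 8 + 88 = -3
|p|² = 121 + 4 + 121 = 246,  |p| = √246 ≈ 15.684387
|q|² = 81 + 16 + 64 = 161,  |q| = √161 ≈ 12.688578
cos θ = -3 / (15.684387 · 12.688578) ≈ -0.01507
θ = arccos(-0.01507) ≈ 90.9°

90.9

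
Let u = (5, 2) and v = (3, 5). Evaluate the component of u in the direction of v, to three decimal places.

4.287

u · v = 5·3 + 2·5 = 15 + 10 = 25
|v| = √(9 + 25) = √34 ≈ 5.8310
comp_v u = 25 / √34 ≈ 4.287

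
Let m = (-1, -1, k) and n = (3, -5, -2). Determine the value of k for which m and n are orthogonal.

m · n = (-1)·3 + (-1)·(-5) + k·(-2) = 2 - 2k
Set equal to 0: -2k = -2, so k = 1.

1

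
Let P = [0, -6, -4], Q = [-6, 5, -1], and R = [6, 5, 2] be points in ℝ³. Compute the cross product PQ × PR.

(33, 54, -132)

PQ = (-6, 11, 3)
PR = (6, 11, 6)
i: 11·6 - 3·11 = 66 - 33 = 33
j: 3·6 - (-6)·6 = 18 - (-36) = 54
k: (-6)·11 - 11·6 = -66 - 66 = -132
PQ × PR = (33, 54, -132)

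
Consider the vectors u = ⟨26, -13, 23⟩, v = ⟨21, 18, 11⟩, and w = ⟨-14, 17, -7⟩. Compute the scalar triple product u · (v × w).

5960

v × w:
i: 18·(-7) - 11·17 = -126 - 187 = -313
j: 11·(-14) - 21·(-7) = -154 - (-147) = -7
k: 21·17 - 18·(-14) = 357 - (-252) = 609
v × w = (-313, -7, 609)
u · (v × w) = 26·(-313) + (-13)·(-7) + 23·609 = -8138 + 91 + 14007 = 5960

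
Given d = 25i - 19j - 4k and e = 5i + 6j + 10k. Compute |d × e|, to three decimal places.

400.601

i: (-19)·10 - (-4)·6 = -190 - (-24) = -166
j: (-4)·5 - 25·10 = -20 - 250 = -270
k: 25·6 - (-19)·5 = 150 - (-95) = 245
d × e = (-166, -270, 245)
|d × e| = √((-166)² + (-270)² + 245²) = √160481 ≈ 400.6008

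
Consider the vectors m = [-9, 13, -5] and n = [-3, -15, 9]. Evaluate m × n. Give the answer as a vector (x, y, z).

i: 13·9 - (-5)·(-15) = 117 - 75 = 42
j: (-5)·(-3) - (-9)·9 = 15 - (-81) = 96
k: (-9)·(-15) - 13·(-3) = 135 - (-39) = 174
m × n = (42, 96, 174)

(42, 96, 174)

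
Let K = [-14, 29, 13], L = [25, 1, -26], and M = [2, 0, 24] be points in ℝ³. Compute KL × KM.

(-1439, -1053, -683)

KL = (39, -28, -39)
KM = (16, -29, 11)
i: (-28)·11 - (-39)·(-29) = -308 - 1131 = -1439
j: (-39)·16 - 39·11 = -624 - 429 = -1053
k: 39·(-29) - (-28)·16 = -1131 - (-448) = -683
KL × KM = (-1439, -1053, -683)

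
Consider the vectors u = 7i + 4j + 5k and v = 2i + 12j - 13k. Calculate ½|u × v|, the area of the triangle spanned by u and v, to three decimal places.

84.441

i: 4·(-13) - 5·12 = -52 - 60 = -112
j: 5·2 - 7·(-13) = 10 - (-91) = 101
k: 7·12 - 4·2 = 84 - 8 = 76
u × v = (-112, 101, 76)
|u × v| = √((-112)² + 101² + 76²) = √28521 ≈ 168.8816
area = ½ · 168.8816 ≈ 84.441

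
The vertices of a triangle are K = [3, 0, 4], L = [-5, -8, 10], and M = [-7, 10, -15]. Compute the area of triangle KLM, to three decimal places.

140.542

KL = (-8, -8, 6),  KM = (-10, 10, -19)
i: (-8)·(-19) - 6·10 = 152 - 60 = 92
j: 6·(-10) - (-8)·(-19) = -60 - 152 = -212
k: (-8)·10 - (-8)·(-10) = -80 - 80 = -160
KL × KM = (92, -212, -160)
|KL × KM| = √79008 ≈ 281.0836
area = ½ · 281.0836 ≈ 140.542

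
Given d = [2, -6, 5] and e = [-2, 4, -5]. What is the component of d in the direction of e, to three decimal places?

-7.901

d · e = 2·(-2) + (-6)·4 + 5·(-5) = -4 - 24 - 25 = -53
|e| = √(4 + 16 + 25) = √45 ≈ 6.7082
comp_e d = -53 / √45 ≈ -7.901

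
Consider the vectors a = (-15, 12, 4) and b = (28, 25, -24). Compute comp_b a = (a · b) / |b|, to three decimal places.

-4.848

a · b = (-15)·28 + 12·25 + 4·(-24) = -420 + 300 - 96 = -216
|b| = √(784 + 625 + 576) = √1985 ≈ 44.5533
comp_b a = -216 / √1985 ≈ -4.848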